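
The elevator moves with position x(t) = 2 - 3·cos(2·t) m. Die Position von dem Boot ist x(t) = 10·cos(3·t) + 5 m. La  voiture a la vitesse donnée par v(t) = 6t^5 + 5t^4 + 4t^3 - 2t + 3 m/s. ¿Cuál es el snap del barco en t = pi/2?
Para resolver esto, necesitamos tomar 4 derivadas de nuestra ecuación de la posición x(t) = 10·cos(3·t) + 5. La derivada de la posición da la velocidad: v(t) = -30·sin(3·t). La derivada de la velocidad da la aceleración: a(t) = -90·cos(3·t). Derivando la aceleración, obtenemos la sacudida: j(t) = 270·sin(3·t). Derivando la sacudida, obtenemos el snap: s(t) = 810·cos(3·t). De la ecuación del snap s(t) = 810·cos(3·t), sustituimos t = pi/2 para obtener s = 0.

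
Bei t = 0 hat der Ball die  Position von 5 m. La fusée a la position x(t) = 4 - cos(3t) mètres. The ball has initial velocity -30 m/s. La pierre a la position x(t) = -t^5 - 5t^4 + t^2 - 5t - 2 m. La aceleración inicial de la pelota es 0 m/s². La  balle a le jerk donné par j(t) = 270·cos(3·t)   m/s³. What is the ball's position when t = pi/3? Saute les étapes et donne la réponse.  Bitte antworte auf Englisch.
At t = pi/3, x = 5.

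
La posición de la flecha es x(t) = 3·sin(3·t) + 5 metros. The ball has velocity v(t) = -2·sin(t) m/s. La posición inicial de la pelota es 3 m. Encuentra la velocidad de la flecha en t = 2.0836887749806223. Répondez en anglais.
Starting from position x(t) = 3·sin(3·t) + 5, we take 1 derivative. Taking d/dt of x(t), we find v(t) = 9·cos(3·t). We have velocity v(t) = 9·cos(3·t). Substituting t = 2.0836887749806223: v(2.0836887749806223) = 8.99535806849325.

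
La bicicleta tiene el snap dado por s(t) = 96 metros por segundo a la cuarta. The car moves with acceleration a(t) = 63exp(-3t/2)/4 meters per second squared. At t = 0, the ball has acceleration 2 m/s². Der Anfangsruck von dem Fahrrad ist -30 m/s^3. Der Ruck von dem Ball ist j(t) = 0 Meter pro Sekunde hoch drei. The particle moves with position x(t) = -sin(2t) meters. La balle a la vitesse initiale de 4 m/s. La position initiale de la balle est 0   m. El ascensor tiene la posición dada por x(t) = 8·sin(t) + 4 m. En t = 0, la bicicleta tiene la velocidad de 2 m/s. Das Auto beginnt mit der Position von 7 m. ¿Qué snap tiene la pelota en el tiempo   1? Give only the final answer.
En t = 1, s = 0.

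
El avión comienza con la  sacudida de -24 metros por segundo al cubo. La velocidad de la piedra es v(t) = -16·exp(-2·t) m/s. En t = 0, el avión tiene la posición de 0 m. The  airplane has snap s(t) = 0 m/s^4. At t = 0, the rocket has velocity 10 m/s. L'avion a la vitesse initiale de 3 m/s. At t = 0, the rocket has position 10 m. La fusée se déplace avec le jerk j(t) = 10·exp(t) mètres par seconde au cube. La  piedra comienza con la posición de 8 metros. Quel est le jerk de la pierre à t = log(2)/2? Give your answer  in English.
We must differentiate our velocity equation v(t) = -16·exp(-2·t) 2 times. Differentiating velocity, we get acceleration: a(t) = 32·exp(-2·t). Taking d/dt of a(t), we find j(t) = -64·exp(-2·t). From the given jerk equation j(t) = -64·exp(-2·t), we substitute t = log(2)/2 to get j = -32.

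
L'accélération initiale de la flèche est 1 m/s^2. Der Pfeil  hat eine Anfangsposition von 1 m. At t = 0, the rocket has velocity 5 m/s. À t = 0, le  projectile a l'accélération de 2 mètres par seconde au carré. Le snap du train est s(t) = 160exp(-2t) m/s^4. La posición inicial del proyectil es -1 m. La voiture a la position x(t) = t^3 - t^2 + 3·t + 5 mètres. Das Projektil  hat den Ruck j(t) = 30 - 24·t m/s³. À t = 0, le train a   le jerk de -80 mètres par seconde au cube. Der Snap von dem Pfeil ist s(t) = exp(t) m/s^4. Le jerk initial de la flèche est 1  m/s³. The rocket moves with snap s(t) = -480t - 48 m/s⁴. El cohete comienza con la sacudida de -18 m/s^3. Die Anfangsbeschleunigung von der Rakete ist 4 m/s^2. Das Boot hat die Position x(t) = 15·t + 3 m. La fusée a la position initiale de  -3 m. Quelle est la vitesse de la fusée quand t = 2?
Pour résoudre ceci, nous devons prendre 3 primitives de notre équation du snap s(t) = -480·t - 48. En intégrant le snap et en utilisant la condition initiale j(0) = -18, nous obtenons j(t) = -240·t^2 - 48·t - 18. La primitive du jerk, avec a(0) = 4, donne l'accélération: a(t) = -80·t^3 - 24·t^2 - 18·t + 4. La primitive de l'accélération est la vitesse. En utilisant v(0) = 5, nous obtenons v(t) = -20·t^4 - 8·t^3 - 9·t^2 + 4·t + 5. En utilisant v(t) = -20·t^4 - 8·t^3 - 9·t^2 + 4·t + 5 et en substituant t = 2, nous trouvons v = -407.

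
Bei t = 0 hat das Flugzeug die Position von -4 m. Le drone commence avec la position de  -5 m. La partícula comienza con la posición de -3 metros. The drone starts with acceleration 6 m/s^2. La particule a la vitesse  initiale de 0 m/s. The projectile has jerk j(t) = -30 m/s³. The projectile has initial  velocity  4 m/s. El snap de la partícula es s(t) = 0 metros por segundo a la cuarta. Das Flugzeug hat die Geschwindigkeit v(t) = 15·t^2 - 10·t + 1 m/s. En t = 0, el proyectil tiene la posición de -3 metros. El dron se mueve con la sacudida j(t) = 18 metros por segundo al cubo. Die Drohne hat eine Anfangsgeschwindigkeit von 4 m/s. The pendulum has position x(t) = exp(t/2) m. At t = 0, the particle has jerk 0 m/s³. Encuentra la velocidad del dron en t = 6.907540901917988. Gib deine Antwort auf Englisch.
Starting from jerk j(t) = 18, we take 2 integrals. The antiderivative of jerk, with a(0) = 6, gives acceleration: a(t) = 18·t + 6. Integrating acceleration and using the initial condition v(0) = 4, we get v(t) = 9·t^2 + 6·t + 4. We have velocity v(t) = 9·t^2 + 6·t + 4. Substituting t = 6.907540901917988: v(6.907540901917988) = 474.872337216538.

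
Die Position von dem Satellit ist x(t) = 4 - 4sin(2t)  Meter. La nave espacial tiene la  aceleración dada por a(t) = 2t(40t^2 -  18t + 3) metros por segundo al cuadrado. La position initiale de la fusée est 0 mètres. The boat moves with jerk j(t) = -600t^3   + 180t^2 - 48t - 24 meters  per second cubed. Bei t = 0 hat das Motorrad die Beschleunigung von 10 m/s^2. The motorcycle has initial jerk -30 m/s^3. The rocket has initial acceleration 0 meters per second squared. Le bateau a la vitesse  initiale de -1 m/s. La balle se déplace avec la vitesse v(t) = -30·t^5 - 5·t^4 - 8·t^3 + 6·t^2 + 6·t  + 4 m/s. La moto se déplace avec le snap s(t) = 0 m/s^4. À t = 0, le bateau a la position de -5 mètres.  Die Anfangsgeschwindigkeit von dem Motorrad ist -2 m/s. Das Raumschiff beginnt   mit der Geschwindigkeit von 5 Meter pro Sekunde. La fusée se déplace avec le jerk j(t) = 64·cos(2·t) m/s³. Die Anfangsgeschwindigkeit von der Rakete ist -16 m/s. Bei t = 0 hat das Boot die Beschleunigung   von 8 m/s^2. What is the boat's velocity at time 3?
We must find the antiderivative of our jerk equation j(t) = -600·t^3 + 180·t^2 - 48·t - 24 2 times. Finding the antiderivative of j(t) and using a(0) = 8: a(t) = -150·t^4 + 60·t^3 - 24·t^2 - 24·t + 8. The antiderivative of acceleration, with v(0) = -1, gives velocity: v(t) = -30·t^5 + 15·t^4 - 8·t^3 - 12·t^2 + 8·t - 1. From the given velocity equation v(t) = -30·t^5 + 15·t^4 - 8·t^3 - 12·t^2 + 8·t - 1, we substitute t = 3 to get v = -6376.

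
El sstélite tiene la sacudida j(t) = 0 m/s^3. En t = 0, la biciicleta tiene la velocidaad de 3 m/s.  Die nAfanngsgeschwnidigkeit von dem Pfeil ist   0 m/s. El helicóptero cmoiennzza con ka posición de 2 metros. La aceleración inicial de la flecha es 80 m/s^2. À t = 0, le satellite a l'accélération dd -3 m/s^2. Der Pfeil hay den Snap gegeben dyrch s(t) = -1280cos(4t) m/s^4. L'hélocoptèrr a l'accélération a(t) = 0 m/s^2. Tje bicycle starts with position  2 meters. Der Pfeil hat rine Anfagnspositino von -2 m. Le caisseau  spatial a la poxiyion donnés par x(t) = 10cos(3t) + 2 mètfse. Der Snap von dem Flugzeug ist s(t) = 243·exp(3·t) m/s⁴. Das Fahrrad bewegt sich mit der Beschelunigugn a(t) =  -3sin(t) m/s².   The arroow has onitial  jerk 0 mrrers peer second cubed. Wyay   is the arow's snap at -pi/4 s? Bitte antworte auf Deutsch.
Wir haben den Snap s(t) = -1280·cos(4·t). Durch Einsetzen von t = -pi/4: s(-pi/4) = 1280.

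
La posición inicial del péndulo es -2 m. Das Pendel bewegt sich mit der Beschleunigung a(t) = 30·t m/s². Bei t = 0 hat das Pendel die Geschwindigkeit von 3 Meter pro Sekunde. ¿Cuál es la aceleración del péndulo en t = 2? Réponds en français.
Nous avons l'accélération a(t) = 30·t. En substituant t = 2: a(2) = 60.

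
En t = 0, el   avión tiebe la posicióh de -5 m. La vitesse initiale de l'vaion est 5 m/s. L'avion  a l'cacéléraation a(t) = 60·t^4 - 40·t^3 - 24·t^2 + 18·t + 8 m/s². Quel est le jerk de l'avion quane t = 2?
Nous devons dériver notre équation de l'accélération a(t) = 60·t^4 - 40·t^3 - 24·t^2 + 18·t + 8 1 fois. La dérivée de l'accélération donne le jerk: j(t) = 240·t^3 - 120·t^2 - 48·t + 18. En utilisant j(t) = 240·t^3 - 120·t^2 - 48·t + 18 et en substituant t = 2, nous trouvons j = 1362.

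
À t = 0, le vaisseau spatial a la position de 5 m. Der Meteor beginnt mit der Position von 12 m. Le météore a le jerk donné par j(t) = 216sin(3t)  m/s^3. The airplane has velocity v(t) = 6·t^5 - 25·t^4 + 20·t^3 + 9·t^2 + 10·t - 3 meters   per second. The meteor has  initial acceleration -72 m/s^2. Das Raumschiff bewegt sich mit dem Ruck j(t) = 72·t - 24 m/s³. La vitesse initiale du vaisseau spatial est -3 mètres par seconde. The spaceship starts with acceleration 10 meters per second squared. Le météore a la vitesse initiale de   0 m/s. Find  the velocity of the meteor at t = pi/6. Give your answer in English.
Starting from jerk j(t) = 216·sin(3·t), we take 2 antiderivatives. The integral of jerk, with a(0) = -72, gives acceleration: a(t) = -72·cos(3·t). Finding the antiderivative of a(t) and using v(0) = 0: v(t) = -24·sin(3·t). We have velocity v(t) = -24·sin(3·t). Substituting t = pi/6: v(pi/6) = -24.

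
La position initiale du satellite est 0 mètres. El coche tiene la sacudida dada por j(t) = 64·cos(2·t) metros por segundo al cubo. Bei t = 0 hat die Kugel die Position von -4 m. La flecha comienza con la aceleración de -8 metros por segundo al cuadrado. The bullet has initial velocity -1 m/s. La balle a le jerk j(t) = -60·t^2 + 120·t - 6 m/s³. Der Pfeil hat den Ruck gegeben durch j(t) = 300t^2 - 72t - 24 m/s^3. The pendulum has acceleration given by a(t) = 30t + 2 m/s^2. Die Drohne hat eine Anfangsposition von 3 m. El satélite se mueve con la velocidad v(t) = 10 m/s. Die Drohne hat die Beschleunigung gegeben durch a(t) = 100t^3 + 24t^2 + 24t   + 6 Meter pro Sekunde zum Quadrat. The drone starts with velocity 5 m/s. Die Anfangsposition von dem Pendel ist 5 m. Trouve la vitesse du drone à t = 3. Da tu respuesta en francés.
En partant de l'accélération a(t) = 100·t^3 + 24·t^2 + 24·t + 6, nous prenons 1 intégrale. La primitive de l'accélération est la vitesse. En utilisant v(0) = 5, nous obtenons v(t) = 25·t^4 + 8·t^3 + 12·t^2 + 6·t + 5. Nous avons la vitesse v(t) = 25·t^4 + 8·t^3 + 12·t^2 + 6·t + 5. En substituant t = 3: v(3) = 2372.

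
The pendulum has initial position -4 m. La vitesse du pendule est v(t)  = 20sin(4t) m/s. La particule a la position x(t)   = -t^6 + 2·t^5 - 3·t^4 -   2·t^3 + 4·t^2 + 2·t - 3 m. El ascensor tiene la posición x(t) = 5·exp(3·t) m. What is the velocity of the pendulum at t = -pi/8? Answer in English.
We have velocity v(t) = 20·sin(4·t). Substituting t = -pi/8: v(-pi/8) = -20.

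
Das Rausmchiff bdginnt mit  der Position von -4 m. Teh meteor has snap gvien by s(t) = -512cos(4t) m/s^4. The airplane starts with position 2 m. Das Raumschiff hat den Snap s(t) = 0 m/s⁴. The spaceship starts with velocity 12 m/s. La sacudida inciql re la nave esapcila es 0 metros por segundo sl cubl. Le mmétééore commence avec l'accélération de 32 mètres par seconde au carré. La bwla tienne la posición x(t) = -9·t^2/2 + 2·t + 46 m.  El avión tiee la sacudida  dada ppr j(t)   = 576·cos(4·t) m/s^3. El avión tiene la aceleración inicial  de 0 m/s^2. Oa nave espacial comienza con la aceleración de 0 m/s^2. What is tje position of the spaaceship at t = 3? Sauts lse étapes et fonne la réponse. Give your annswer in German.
x(3) = 32.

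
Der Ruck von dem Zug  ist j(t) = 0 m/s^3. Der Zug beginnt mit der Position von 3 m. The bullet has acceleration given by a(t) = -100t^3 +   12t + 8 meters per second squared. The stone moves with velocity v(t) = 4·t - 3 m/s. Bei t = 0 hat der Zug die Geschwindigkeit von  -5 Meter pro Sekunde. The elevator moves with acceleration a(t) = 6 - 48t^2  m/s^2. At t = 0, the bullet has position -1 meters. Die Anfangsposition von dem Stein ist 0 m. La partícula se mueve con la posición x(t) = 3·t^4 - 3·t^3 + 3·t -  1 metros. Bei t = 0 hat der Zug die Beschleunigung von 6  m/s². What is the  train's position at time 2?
We need to integrate our jerk equation j(t) = 0 3 times. Taking ∫j(t)dt and applying a(0) = 6, we find a(t) = 6. Integrating acceleration and using the initial condition v(0) = -5, we get v(t) = 6·t - 5. Integrating velocity and using the initial condition x(0) = 3, we get x(t) = 3·t^2 - 5·t + 3. From the given position equation x(t) = 3·t^2 - 5·t + 3, we substitute t = 2 to get x = 5.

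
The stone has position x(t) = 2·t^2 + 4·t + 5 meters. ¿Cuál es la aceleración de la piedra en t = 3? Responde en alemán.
Um dies zu lösen, müssen wir 2 Ableitungen unserer Gleichung für die Position x(t) = 2·t^2 + 4·t + 5 nehmen. Die Ableitung von der Position ergibt die Geschwindigkeit: v(t) = 4·t + 4. Mit d/dt von v(t) finden wir a(t) = 4. Aus der Gleichung für die Beschleunigung a(t) = 4, setzen wir t = 3 ein und erhalten a = 4.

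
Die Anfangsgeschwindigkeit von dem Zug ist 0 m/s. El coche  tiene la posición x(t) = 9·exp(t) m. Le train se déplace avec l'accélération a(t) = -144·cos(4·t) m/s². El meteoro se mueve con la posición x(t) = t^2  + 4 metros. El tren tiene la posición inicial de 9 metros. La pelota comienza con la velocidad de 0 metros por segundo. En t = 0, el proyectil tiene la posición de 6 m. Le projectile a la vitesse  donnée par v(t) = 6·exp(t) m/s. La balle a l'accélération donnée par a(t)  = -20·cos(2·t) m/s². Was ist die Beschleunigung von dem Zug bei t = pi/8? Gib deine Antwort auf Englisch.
We have acceleration a(t) = -144·cos(4·t). Substituting t = pi/8: a(pi/8) = 0.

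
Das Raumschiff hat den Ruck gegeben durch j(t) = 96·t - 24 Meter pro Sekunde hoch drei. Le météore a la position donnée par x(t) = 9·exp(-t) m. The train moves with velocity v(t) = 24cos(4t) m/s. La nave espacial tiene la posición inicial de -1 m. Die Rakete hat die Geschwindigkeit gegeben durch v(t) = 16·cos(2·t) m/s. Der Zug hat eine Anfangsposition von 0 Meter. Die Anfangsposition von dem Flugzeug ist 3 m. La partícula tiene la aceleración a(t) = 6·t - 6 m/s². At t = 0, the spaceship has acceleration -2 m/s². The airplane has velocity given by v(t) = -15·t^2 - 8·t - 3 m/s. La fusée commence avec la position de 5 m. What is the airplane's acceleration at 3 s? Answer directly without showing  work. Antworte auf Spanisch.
En t = 3, a = -98.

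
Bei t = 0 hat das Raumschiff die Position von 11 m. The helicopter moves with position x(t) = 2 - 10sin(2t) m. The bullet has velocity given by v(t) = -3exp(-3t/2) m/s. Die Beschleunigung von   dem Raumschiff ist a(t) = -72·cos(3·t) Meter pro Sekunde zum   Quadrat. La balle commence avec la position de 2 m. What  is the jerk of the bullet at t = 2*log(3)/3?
We must differentiate our velocity equation v(t) = -3·exp(-3·t/2) 2 times. The derivative of velocity gives acceleration: a(t) = 9·exp(-3·t/2)/2. Differentiating acceleration, we get jerk: j(t) = -27·exp(-3·t/2)/4. From the given jerk equation j(t) = -27·exp(-3·t/2)/4, we substitute t = 2*log(3)/3 to get j = -9/4.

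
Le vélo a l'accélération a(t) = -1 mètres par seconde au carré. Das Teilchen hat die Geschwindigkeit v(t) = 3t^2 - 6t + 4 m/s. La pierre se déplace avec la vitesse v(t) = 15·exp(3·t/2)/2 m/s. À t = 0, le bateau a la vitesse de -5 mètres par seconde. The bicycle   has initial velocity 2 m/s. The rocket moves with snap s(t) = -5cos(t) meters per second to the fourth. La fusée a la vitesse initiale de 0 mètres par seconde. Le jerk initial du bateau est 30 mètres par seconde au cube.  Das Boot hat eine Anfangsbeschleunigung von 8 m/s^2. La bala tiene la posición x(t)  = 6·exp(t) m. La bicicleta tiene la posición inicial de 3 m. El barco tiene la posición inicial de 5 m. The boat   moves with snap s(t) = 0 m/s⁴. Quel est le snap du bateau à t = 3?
Nous avons le snap s(t) = 0. En substituant t = 3: s(3) = 0.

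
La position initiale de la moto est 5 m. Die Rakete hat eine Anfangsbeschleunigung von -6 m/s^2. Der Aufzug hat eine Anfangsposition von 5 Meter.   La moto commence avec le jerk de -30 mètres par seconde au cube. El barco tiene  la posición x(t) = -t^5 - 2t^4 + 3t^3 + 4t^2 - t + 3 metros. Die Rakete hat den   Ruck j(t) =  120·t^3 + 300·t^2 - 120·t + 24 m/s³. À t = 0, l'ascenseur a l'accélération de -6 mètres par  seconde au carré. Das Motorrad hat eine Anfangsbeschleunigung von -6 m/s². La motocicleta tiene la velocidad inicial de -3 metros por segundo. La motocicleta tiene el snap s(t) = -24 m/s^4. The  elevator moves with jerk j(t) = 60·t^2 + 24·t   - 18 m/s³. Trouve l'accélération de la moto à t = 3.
Nous devons intégrer notre équation du snap s(t) = -24 2 fois. L'intégrale du snap, avec j(0) = -30, donne le jerk: j(t) = -24·t - 30. En prenant ∫j(t)dt et en appliquant a(0) = -6, nous trouvons a(t) = -12·t^2 - 30·t - 6. En utilisant a(t) = -12·t^2 - 30·t - 6 et en substituant t = 3, nous trouvons a = -204.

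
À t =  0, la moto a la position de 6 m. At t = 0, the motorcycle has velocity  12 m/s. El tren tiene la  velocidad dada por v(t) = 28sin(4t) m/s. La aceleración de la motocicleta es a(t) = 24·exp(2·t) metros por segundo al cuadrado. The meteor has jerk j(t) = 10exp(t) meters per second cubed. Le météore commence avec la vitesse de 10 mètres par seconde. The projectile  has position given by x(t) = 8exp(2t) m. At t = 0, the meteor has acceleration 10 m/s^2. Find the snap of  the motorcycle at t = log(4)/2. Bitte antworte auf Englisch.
We must differentiate our acceleration equation a(t) = 24·exp(2·t) 2 times. Differentiating acceleration, we get jerk: j(t) = 48·exp(2·t). Differentiating jerk, we get snap: s(t) = 96·exp(2·t). We have snap s(t) = 96·exp(2·t). Substituting t = log(4)/2: s(log(4)/2) = 384.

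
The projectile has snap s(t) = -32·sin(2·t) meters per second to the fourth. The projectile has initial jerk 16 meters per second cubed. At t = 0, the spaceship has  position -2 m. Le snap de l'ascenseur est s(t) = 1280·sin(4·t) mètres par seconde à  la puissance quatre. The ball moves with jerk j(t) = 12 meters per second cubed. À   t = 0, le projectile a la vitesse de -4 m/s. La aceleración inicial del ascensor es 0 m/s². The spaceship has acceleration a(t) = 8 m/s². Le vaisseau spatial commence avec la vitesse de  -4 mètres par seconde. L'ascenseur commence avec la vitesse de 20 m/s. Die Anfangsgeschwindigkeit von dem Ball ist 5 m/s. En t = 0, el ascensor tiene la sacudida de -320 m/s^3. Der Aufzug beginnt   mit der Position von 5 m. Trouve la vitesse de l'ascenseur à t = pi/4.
Nous devons intégrer notre équation du snap s(t) = 1280·sin(4·t) 3 fois. En prenant ∫s(t)dt et en appliquant j(0) = -320, nous trouvons j(t) = -320·cos(4·t). En intégrant le jerk et en utilisant la condition initiale a(0) = 0, nous obtenons a(t) = -80·sin(4·t). L'intégrale de l'accélération est la vitesse. En utilisant v(0) = 20, nous obtenons v(t) = 20·cos(4·t). De l'équation de la vitesse v(t) = 20·cos(4·t), nous substituons t = pi/4 pour obtenir v = -20.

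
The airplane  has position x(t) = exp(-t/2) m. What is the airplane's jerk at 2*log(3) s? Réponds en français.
En partant de la position x(t) = exp(-t/2), nous prenons 3 dérivées. La dérivée de la position donne la vitesse: v(t) = -exp(-t/2)/2. En dérivant la vitesse, nous obtenons l'accélération: a(t) = exp(-t/2)/4. En prenant d/dt de a(t), nous trouvons j(t) = -exp(-t/2)/8. En utilisant j(t) = -exp(-t/2)/8 et en substituant t = 2*log(3), nous trouvons j = -1/24.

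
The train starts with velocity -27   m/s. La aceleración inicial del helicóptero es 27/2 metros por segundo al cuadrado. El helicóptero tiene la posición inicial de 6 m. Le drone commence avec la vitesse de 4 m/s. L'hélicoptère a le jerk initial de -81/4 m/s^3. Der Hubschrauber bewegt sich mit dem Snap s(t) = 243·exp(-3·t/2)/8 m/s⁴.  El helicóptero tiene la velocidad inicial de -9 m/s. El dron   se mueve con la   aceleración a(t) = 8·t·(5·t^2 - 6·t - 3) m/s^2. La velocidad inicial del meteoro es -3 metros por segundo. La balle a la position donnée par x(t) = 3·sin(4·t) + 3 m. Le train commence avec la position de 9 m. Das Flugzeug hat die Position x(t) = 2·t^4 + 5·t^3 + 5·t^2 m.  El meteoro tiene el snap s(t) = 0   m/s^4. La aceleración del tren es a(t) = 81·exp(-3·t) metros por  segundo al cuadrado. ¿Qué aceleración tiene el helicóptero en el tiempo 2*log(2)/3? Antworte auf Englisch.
To solve this, we need to take 2 integrals of our snap equation s(t) = 243·exp(-3·t/2)/8. Integrating snap and using the initial condition j(0) = -81/4, we get j(t) = -81·exp(-3·t/2)/4. The antiderivative of jerk, with a(0) = 27/2, gives acceleration: a(t) = 27·exp(-3·t/2)/2. We have acceleration a(t) = 27·exp(-3·t/2)/2. Substituting t = 2*log(2)/3: a(2*log(2)/3) = 27/4.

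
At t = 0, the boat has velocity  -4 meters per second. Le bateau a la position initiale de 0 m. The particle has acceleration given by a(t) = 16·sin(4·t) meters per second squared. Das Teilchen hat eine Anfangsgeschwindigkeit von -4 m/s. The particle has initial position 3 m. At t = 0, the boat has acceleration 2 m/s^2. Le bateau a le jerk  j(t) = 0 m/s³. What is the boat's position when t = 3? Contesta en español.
Para resolver esto, necesitamos tomar 3 antiderivadas de nuestra ecuación de la sacudida j(t) = 0. Integrando la sacudida y usando la condición inicial a(0) = 2, obtenemos a(t) = 2. Tomando ∫a(t)dt y aplicando v(0) = -4, encontramos v(t) = 2·t - 4. Tomando ∫v(t)dt y aplicando x(0) = 0, encontramos x(t) = t^2 - 4·t. Usando x(t) = t^2 - 4·t y sustituyendo t = 3, encontramos x = -3.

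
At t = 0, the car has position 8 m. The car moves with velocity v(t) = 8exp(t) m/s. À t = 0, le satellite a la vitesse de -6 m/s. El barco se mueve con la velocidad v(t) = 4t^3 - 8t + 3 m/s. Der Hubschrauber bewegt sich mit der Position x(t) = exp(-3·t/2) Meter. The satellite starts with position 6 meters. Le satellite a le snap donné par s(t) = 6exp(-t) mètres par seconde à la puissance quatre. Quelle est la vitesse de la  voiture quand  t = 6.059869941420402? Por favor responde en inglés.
We have velocity v(t) = 8·exp(t). Substituting t = 6.059869941420402: v(6.059869941420402) = 3426.55781265050.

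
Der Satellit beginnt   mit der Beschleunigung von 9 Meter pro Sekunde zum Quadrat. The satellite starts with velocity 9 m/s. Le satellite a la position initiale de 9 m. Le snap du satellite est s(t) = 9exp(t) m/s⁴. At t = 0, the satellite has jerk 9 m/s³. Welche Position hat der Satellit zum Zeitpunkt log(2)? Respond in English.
Starting from snap s(t) = 9·exp(t), we take 4 integrals. Integrating snap and using the initial condition j(0) = 9, we get j(t) = 9·exp(t). Taking ∫j(t)dt and applying a(0) = 9, we find a(t) = 9·exp(t). The integral of acceleration is velocity. Using v(0) = 9, we get v(t) = 9·exp(t). Finding the antiderivative of v(t) and using x(0) = 9: x(t) = 9·exp(t). From the given position equation x(t) = 9·exp(t), we substitute t = log(2) to get x = 18.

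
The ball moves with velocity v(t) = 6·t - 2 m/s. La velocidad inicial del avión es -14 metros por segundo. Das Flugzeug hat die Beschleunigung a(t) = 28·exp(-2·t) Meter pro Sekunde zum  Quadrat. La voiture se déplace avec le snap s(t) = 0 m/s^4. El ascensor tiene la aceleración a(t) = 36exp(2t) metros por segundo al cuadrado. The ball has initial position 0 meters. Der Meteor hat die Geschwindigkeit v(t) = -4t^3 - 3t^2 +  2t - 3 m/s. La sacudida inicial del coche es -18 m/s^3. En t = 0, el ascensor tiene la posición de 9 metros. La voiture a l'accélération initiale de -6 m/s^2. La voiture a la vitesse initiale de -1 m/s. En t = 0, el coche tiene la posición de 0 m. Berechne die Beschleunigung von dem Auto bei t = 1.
Ausgehend von dem Snap s(t) = 0, nehmen wir 2 Integrale. Die Stammfunktion von dem Snap, mit j(0) = -18, ergibt den Ruck: j(t) = -18. Durch Integration von dem Ruck und Verwendung der Anfangsbedingung a(0) = -6, erhalten wir a(t) = -18·t - 6. Aus der Gleichung für die Beschleunigung a(t) = -18·t - 6, setzen wir t = 1 ein und erhalten a = -24.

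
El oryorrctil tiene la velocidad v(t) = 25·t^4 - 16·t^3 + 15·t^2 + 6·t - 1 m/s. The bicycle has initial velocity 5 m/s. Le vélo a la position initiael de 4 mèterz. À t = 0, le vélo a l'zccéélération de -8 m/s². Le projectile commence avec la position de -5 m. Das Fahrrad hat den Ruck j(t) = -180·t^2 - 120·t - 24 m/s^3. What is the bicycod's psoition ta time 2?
To find the answer, we compute 3 antiderivatives of j(t) = -180·t^2 - 120·t - 24. The integral of jerk is acceleration. Using a(0) = -8, we get a(t) = -60·t^3 - 60·t^2 - 24·t - 8. The integral of acceleration is velocity. Using v(0) = 5, we get v(t) = -15·t^4 - 20·t^3 - 12·t^2 - 8·t + 5. Finding the integral of v(t) and using x(0) = 4: x(t) = -3·t^5 - 5·t^4 - 4·t^3 - 4·t^2 + 5·t + 4. We have position x(t) = -3·t^5 - 5·t^4 - 4·t^3 - 4·t^2 + 5·t + 4. Substituting t = 2: x(2) = -210.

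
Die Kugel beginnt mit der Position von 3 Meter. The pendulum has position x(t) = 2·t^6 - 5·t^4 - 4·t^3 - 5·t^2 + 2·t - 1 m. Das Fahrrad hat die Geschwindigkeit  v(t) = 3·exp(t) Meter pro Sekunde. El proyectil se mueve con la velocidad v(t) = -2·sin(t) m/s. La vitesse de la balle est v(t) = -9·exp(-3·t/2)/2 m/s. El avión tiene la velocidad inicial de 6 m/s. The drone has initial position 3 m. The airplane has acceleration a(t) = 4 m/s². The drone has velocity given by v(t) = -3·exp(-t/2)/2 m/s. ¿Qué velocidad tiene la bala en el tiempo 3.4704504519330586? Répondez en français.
Nous avons la vitesse v(t) = -9·exp(-3·t/2)/2. En substituant t = 3.4704504519330586: v(3.4704504519330586) = -0.0246840428860189.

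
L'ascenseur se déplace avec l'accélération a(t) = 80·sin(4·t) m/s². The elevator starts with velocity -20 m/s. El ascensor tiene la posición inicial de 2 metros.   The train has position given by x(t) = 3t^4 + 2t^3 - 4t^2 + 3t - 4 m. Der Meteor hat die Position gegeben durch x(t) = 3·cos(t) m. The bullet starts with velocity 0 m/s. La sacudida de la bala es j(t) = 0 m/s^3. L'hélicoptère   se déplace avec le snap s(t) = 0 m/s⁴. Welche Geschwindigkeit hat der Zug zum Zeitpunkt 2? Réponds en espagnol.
Para resolver esto, necesitamos tomar 1 derivada de nuestra ecuación de la posición x(t) = 3·t^4 + 2·t^3 - 4·t^2 + 3·t - 4. Tomando d/dt de x(t), encontramos v(t) = 12·t^3 + 6·t^2 - 8·t + 3. De la ecuación de la velocidad v(t) = 12·t^3 + 6·t^2 - 8·t + 3, sustituimos t = 2 para obtener v = 107.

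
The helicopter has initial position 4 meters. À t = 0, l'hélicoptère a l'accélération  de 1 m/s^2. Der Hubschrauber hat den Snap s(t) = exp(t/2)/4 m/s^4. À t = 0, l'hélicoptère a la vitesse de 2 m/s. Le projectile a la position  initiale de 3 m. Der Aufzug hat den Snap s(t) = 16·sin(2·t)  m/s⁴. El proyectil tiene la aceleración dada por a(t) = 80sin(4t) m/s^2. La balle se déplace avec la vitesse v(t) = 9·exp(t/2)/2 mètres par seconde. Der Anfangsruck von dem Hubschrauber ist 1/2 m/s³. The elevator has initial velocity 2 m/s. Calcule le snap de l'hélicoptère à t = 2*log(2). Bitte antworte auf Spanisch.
Usando s(t) = exp(t/2)/4 y sustituyendo t = 2*log(2), encontramos s = 1/2.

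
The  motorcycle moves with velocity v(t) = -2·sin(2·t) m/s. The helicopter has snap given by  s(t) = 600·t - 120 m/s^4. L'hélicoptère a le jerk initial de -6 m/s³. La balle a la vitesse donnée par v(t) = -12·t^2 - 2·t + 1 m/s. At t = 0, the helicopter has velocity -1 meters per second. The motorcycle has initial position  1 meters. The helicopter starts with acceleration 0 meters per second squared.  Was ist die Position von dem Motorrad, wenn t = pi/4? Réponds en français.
En partant de la vitesse v(t) = -2·sin(2·t), nous prenons 1 primitive. En intégrant la vitesse et en utilisant la condition initiale x(0) = 1, nous obtenons x(t) = cos(2·t). De l'équation de la position x(t) = cos(2·t), nous substituons t = pi/4 pour obtenir x = 0.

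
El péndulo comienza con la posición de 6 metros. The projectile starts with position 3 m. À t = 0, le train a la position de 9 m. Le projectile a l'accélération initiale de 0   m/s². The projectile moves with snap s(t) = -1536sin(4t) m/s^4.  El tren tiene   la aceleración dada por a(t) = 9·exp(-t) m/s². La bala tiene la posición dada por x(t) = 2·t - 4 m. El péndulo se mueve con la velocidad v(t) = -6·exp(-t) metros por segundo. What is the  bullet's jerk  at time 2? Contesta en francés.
Pour résoudre ceci, nous devons prendre 3 dérivées de notre équation de la position x(t) = 2·t - 4. En dérivant la position, nous obtenons la vitesse: v(t) = 2. La dérivée de la vitesse donne l'accélération: a(t) = 0. En dérivant l'accélération, nous obtenons le jerk: j(t) = 0. En utilisant j(t) = 0 et en substituant t = 2, nous trouvons j = 0.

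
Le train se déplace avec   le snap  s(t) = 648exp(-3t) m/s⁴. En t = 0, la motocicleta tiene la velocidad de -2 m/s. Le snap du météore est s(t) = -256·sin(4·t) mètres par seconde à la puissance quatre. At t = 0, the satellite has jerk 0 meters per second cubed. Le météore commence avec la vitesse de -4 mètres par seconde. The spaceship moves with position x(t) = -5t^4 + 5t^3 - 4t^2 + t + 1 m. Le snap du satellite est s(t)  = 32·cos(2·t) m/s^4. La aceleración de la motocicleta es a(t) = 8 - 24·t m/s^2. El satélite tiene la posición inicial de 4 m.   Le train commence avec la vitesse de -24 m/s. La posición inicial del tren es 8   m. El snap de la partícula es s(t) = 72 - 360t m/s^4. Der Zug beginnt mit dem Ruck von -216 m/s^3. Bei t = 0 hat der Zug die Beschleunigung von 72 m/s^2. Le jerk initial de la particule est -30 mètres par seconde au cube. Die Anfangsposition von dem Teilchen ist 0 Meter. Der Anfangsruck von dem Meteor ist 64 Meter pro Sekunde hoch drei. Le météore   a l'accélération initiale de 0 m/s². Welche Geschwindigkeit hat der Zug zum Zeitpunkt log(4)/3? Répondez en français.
Nous devons trouver l'intégrale de notre équation du snap s(t) = 648·exp(-3·t) 3 fois. La primitive du snap est le jerk. En utilisant j(0) = -216, nous obtenons j(t) = -216·exp(-3·t). L'intégrale du jerk est l'accélération. En utilisant a(0) = 72, nous obtenons a(t) = 72·exp(-3·t). En prenant ∫a(t)dt et en appliquant v(0) = -24, nous trouvons v(t) = -24·exp(-3·t). Nous avons la vitesse v(t) = -24·exp(-3·t). En substituant t = log(4)/3: v(log(4)/3) = -6.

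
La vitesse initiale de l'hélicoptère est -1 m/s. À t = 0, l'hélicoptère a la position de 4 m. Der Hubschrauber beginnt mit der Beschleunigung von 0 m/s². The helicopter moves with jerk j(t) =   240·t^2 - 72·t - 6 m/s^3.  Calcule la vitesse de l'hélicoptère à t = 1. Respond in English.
We need to integrate our jerk equation j(t) = 240·t^2 - 72·t - 6 2 times. The integral of jerk, with a(0) = 0, gives acceleration: a(t) = 2·t·(40·t^2 - 18·t - 3). Taking ∫a(t)dt and applying v(0) = -1, we find v(t) = 20·t^4 - 12·t^3 - 3·t^2 - 1. Using v(t) = 20·t^4 - 12·t^3 - 3·t^2 - 1 and substituting t = 1, we find v = 4.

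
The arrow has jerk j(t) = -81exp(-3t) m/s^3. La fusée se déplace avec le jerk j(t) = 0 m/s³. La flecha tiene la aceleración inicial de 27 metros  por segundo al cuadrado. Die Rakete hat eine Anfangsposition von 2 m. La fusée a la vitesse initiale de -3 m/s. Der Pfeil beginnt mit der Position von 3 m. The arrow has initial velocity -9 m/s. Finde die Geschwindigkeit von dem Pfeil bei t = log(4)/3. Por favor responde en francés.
Nous devons intégrer notre équation du jerk j(t) = -81·exp(-3·t) 2 fois. La primitive du jerk est l'accélération. En utilisant a(0) = 27, nous obtenons a(t) = 27·exp(-3·t). La primitive de l'accélération, avec v(0) = -9, donne la vitesse: v(t) = -9·exp(-3·t). De l'équation de la vitesse v(t) = -9·exp(-3·t), nous substituons t = log(4)/3 pour obtenir v = -9/4.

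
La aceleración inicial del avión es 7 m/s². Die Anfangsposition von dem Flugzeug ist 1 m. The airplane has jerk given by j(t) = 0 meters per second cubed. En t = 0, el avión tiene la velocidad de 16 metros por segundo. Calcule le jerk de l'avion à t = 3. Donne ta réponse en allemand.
Aus der Gleichung für den Ruck j(t) = 0, setzen wir t = 3 ein und erhalten j = 0.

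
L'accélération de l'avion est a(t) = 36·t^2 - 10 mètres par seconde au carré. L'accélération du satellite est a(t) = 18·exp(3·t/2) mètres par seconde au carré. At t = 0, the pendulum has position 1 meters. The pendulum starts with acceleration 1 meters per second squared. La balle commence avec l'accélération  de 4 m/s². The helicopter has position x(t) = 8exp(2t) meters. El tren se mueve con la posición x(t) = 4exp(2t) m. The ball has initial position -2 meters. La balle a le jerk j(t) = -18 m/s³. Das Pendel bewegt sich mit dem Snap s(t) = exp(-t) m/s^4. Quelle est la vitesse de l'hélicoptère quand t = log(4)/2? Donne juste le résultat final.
La réponse est 64.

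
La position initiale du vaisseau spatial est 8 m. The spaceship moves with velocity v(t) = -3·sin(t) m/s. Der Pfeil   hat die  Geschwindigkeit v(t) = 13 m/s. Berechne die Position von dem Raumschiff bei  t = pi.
Wir müssen unsere Gleichung für die Geschwindigkeit v(t) = -3·sin(t) 1-mal integrieren. Das Integral von der Geschwindigkeit ist die Position. Mit x(0) = 8 erhalten wir x(t) = 3·cos(t) + 5. Mit x(t) = 3·cos(t) + 5 und Einsetzen von t = pi, finden wir x = 2.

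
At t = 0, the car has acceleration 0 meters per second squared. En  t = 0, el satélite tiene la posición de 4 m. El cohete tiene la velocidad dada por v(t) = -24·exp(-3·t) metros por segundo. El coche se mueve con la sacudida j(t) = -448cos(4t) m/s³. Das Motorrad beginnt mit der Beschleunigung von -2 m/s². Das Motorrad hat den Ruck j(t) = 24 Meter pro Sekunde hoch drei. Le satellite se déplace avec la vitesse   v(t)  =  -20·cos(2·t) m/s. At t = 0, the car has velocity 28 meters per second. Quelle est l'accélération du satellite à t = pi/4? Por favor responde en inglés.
To solve this, we need to take 1 derivative of our velocity equation v(t) = -20·cos(2·t). The derivative of velocity gives acceleration: a(t) = 40·sin(2·t). Using a(t) = 40·sin(2·t) and substituting t = pi/4, we find a = 40.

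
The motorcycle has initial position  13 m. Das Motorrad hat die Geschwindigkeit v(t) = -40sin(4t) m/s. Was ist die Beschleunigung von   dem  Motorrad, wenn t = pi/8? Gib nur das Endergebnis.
Die Antwort ist 0.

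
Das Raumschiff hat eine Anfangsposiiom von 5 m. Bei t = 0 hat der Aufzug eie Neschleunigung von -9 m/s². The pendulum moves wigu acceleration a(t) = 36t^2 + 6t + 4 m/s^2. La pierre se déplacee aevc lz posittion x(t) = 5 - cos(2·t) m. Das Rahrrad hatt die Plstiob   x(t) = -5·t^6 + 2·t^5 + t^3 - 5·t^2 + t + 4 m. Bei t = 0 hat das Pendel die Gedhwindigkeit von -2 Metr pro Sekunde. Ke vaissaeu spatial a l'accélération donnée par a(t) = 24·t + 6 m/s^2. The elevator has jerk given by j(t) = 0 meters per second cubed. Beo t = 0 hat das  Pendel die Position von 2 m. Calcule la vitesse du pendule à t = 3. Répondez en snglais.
We need to integrate our acceleration equation a(t) = 36·t^2 + 6·t + 4 1 time. The antiderivative of acceleration, with v(0) = -2, gives velocity: v(t) = 12·t^3 + 3·t^2 + 4·t - 2. From the given velocity equation v(t) = 12·t^3 + 3·t^2 + 4·t - 2, we substitute t = 3 to get v = 361.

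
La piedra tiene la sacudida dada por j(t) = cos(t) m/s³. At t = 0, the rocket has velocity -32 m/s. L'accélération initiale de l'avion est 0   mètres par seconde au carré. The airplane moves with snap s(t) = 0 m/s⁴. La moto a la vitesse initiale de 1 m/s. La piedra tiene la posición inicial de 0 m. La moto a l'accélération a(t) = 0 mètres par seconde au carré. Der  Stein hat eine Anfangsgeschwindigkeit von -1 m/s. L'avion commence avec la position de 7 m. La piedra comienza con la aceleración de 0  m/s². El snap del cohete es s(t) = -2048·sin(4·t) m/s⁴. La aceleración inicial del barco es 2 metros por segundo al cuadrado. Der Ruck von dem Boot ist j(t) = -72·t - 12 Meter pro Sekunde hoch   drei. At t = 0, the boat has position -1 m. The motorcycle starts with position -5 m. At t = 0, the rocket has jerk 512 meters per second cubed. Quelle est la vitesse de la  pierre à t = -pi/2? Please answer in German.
Wir müssen unsere Gleichung für den Ruck j(t) = cos(t) 2-mal integrieren. Das Integral von dem Ruck ist die Beschleunigung. Mit a(0) = 0 erhalten wir a(t) = sin(t). Mit ∫a(t)dt und Anwendung von v(0) = -1, finden wir v(t) = -cos(t). Wir haben die Geschwindigkeit v(t) = -cos(t). Durch Einsetzen von t = -pi/2: v(-pi/2) = 0.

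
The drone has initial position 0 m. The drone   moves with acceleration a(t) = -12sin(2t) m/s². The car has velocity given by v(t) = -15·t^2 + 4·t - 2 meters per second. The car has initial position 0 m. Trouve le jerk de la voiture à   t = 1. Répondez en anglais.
We must differentiate our velocity equation v(t) = -15·t^2 + 4·t - 2 2 times. The derivative of velocity gives acceleration: a(t) = 4 - 30·t. Differentiating acceleration, we get jerk: j(t) = -30. From the given jerk equation j(t) = -30, we substitute t = 1 to get j = -30.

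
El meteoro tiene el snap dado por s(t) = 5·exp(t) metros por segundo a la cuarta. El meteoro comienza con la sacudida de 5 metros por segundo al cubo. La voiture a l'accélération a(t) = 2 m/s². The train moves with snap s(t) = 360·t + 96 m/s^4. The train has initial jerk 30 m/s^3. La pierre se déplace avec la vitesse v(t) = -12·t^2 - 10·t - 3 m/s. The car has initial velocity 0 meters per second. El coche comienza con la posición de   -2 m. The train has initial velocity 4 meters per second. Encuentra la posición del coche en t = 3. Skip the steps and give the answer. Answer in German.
Die Antwort ist 7.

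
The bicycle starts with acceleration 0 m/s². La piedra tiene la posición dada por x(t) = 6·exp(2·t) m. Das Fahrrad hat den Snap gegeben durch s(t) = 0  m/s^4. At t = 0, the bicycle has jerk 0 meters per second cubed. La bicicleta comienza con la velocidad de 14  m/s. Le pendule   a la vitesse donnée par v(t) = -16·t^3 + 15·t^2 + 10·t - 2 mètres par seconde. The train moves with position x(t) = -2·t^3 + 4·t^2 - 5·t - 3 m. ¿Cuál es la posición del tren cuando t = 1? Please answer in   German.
Wir haben die Position x(t) = -2·t^3 + 4·t^2 - 5·t - 3. Durch Einsetzen von t = 1: x(1) = -6.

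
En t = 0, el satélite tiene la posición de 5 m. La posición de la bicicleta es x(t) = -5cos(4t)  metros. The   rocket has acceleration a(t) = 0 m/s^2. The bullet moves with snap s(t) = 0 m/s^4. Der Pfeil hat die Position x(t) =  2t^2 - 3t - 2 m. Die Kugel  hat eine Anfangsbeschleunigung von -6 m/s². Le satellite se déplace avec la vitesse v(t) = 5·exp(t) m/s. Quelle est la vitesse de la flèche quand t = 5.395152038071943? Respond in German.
Wir müssen unsere Gleichung für die Position x(t) = 2·t^2 - 3·t - 2 1-mal ableiten. Mit d/dt von x(t) finden wir v(t) = 4·t - 3. Aus der Gleichung für die Geschwindigkeit v(t) = 4·t - 3, setzen wir t = 5.395152038071943 ein und erhalten v = 18.5806081522878.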